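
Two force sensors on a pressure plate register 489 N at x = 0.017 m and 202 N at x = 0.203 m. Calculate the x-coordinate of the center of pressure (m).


COP_x = (F1*x1 + F2*x2) / (F1 + F2)
COP_x = (489*0.017 + 202*0.203) / (489 + 202)
Numerator = 49.3190
Denominator = 691
COP_x = 0.0714


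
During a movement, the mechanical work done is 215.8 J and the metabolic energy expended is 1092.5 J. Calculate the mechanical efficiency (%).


eta = (W_mech / E_meta) * 100
eta = (215.8 / 1092.5) * 100
ratio = 0.1975
eta = 19.7529


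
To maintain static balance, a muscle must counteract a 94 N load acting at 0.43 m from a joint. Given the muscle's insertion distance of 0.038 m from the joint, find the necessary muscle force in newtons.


F_muscle = W * d_load / d_muscle
F_muscle = 94 * 0.43 / 0.038
Numerator = 40.4200
F_muscle = 1063.6842


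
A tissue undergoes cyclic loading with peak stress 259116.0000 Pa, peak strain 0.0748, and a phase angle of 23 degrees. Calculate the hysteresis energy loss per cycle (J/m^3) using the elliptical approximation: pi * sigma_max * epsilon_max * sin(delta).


E_loss = pi * sigma_max * epsilon_max * sin(delta)
delta = 23 deg = 0.4014 rad
sin(delta) = 0.3907
E_loss = pi * 259116.0000 * 0.0748 * 0.3907
E_loss = 23791.6035


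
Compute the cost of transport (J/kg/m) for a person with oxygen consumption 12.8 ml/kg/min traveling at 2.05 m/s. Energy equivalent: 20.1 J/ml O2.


Power per kg = VO2 * 20.1 / 60
Power per kg = 12.8 * 20.1 / 60 = 4.2880 W/kg
Cost = power_per_kg / speed
Cost = 4.2880 / 2.05
Cost = 2.0917


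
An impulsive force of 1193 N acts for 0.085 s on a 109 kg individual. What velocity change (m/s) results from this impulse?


J = F * dt = 1193 * 0.085 = 101.4050 N*s
delta_v = J / m
delta_v = 101.4050 / 109
delta_v = 0.9303


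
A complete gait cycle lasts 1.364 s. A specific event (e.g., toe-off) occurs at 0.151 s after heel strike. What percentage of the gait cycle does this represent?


pct = (event_time / cycle_time) * 100
pct = (0.151 / 1.364) * 100
ratio = 0.1107
pct = 11.0704


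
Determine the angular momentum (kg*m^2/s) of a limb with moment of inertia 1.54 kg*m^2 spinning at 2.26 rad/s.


L = I * omega
L = 1.54 * 2.26
L = 3.4804


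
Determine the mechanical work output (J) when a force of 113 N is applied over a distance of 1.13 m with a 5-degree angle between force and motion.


W = F * d * cos(theta)
theta = 5 deg = 0.0873 rad
cos(theta) = 0.9962
W = 113 * 1.13 * 0.9962
W = 127.2041


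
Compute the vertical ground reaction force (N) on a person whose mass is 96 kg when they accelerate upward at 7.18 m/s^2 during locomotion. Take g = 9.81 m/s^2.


GRF = m * (g + a)
GRF = 96 * (9.81 + 7.18)
GRF = 96 * 16.9900
GRF = 1631.0400


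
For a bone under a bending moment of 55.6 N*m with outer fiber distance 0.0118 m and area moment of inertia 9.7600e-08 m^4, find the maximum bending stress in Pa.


sigma = M * c / I
sigma = 55.6 * 0.0118 / 9.7600e-08
M * c = 0.6561
sigma = 6.7221e+06


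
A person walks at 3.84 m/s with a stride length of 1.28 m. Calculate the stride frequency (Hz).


f = v / stride_length
f = 3.84 / 1.28
f = 3.0000


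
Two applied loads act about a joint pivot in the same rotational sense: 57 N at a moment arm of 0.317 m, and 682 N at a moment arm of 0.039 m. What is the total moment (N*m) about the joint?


M = F1 * d1 + F2 * d2
M = 57 * 0.317 + 682 * 0.039
M = 18.0690 + 26.5980
M = 44.6670


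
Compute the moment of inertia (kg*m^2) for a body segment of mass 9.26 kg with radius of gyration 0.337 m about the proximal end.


I = m * k^2
I = 9.26 * 0.337^2
k^2 = 0.1136
I = 1.0516


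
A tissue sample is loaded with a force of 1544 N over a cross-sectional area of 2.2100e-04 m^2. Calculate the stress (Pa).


stress = F / A
stress = 1544 / 2.2100e-04
stress = 6.9864e+06


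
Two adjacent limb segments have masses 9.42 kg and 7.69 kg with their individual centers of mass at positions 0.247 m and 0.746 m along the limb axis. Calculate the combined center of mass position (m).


COM = (m1*x1 + m2*x2) / (m1 + m2)
COM = (9.42*0.247 + 7.69*0.746) / (9.42 + 7.69)
Numerator = 8.0635
Denominator = 17.1100
COM = 0.4713


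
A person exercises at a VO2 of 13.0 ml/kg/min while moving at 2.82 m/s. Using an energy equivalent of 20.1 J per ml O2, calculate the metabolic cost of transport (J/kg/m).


Power per kg = VO2 * 20.1 / 60
Power per kg = 13.0 * 20.1 / 60 = 4.3550 W/kg
Cost = power_per_kg / speed
Cost = 4.3550 / 2.82
Cost = 1.5443


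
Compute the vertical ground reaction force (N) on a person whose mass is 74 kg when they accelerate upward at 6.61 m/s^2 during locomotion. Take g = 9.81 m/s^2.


GRF = m * (g + a)
GRF = 74 * (9.81 + 6.61)
GRF = 74 * 16.4200
GRF = 1215.0800


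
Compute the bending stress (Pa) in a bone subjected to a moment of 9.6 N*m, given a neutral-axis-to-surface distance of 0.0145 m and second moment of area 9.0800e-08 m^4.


sigma = M * c / I
sigma = 9.6 * 0.0145 / 9.0800e-08
M * c = 0.1392
sigma = 1.5330e+06


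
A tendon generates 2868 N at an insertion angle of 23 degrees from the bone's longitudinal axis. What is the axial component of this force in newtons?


F_eff = F_tendon * cos(theta)
theta = 23 deg = 0.4014 rad
cos(theta) = 0.9205
F_eff = 2868 * 0.9205
F_eff = 2640.0079


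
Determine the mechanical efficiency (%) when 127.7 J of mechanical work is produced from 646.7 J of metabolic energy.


eta = (W_mech / E_meta) * 100
eta = (127.7 / 646.7) * 100
ratio = 0.1975
eta = 19.7464


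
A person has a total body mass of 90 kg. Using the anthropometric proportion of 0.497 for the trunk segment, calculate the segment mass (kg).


m_segment = body_mass * fraction
m_segment = 90 * 0.497
m_segment = 44.7300


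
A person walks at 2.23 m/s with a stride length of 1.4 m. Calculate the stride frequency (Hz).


f = v / stride_length
f = 2.23 / 1.4
f = 1.5929


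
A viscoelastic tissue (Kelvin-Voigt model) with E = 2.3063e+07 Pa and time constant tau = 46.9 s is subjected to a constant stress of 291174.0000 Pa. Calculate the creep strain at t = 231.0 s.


epsilon(t) = (sigma/E) * (1 - exp(-t/tau))
sigma/E = 291174.0000 / 2.3063e+07 = 0.0126
exp(-t/tau) = exp(-231.0 / 46.9) = 0.0073
epsilon = 0.0126 * (1 - 0.0073)
epsilon = 0.0125


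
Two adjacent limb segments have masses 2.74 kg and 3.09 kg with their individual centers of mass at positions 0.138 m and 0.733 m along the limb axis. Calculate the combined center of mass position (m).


COM = (m1*x1 + m2*x2) / (m1 + m2)
COM = (2.74*0.138 + 3.09*0.733) / (2.74 + 3.09)
Numerator = 2.6431
Denominator = 5.8300
COM = 0.4534


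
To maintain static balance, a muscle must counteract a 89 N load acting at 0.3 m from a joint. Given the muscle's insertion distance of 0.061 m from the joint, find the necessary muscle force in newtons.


F_muscle = W * d_load / d_muscle
F_muscle = 89 * 0.3 / 0.061
Numerator = 26.7000
F_muscle = 437.7049


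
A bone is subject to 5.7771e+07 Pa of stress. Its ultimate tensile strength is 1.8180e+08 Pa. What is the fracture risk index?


FRI = applied / ultimate
FRI = 5.7771e+07 / 1.8180e+08
FRI = 0.3178


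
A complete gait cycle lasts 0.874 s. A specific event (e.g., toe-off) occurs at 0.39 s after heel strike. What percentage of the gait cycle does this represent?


pct = (event_time / cycle_time) * 100
pct = (0.39 / 0.874) * 100
ratio = 0.4462
pct = 44.6224


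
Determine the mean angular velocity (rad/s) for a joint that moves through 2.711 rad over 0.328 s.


omega = delta_theta / delta_t
omega = 2.711 / 0.328
omega = 8.2652


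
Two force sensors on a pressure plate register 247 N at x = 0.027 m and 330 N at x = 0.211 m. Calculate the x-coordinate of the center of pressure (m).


COP_x = (F1*x1 + F2*x2) / (F1 + F2)
COP_x = (247*0.027 + 330*0.211) / (247 + 330)
Numerator = 76.2990
Denominator = 577
COP_x = 0.1322


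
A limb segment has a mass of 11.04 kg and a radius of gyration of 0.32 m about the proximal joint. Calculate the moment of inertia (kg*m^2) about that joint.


I = m * k^2
I = 11.04 * 0.32^2
k^2 = 0.1024
I = 1.1305


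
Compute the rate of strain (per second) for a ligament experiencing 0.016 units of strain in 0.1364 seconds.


strain_rate = delta_strain / delta_t
strain_rate = 0.016 / 0.1364
strain_rate = 0.1173


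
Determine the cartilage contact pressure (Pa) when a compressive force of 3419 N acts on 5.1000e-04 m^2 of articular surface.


P = F / A
P = 3419 / 5.1000e-04
P = 6.7039e+06


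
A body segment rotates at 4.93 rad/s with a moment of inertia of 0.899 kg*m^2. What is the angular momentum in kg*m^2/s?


L = I * omega
L = 0.899 * 4.93
L = 4.4321


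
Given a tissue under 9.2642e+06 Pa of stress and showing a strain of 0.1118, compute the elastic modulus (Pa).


E = stress / strain
E = 9.2642e+06 / 0.1118
E = 8.2864e+07


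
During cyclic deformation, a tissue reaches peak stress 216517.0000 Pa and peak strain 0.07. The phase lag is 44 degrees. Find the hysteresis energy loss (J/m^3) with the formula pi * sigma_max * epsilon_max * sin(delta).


E_loss = pi * sigma_max * epsilon_max * sin(delta)
delta = 44 deg = 0.7679 rad
sin(delta) = 0.6947
E_loss = pi * 216517.0000 * 0.07 * 0.6947
E_loss = 33075.8632


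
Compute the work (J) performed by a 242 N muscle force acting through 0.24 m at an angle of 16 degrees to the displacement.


W = F * d * cos(theta)
theta = 16 deg = 0.2793 rad
cos(theta) = 0.9613
W = 242 * 0.24 * 0.9613
W = 55.8301


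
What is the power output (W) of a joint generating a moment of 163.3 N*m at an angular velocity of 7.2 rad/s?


P = M * omega
P = 163.3 * 7.2
P = 1175.7600


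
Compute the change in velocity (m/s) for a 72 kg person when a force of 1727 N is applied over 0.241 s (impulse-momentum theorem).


J = F * dt = 1727 * 0.241 = 416.2070 N*s
delta_v = J / m
delta_v = 416.2070 / 72
delta_v = 5.7807


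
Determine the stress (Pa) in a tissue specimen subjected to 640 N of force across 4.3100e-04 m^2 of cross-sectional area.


stress = F / A
stress = 640 / 4.3100e-04
stress = 1.4849e+06


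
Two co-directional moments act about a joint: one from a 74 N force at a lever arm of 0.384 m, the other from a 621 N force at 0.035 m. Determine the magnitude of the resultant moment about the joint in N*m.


M = F1 * d1 + F2 * d2
M = 74 * 0.384 + 621 * 0.035
M = 28.4160 + 21.7350
M = 50.1510


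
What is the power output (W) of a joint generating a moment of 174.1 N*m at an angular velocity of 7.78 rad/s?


P = M * omega
P = 174.1 * 7.78
P = 1354.4980


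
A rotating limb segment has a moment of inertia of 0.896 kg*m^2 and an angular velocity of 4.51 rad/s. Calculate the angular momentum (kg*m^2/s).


L = I * omega
L = 0.896 * 4.51
L = 4.0410


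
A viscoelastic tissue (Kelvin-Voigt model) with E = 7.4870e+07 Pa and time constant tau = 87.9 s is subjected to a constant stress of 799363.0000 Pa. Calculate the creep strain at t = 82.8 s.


epsilon(t) = (sigma/E) * (1 - exp(-t/tau))
sigma/E = 799363.0000 / 7.4870e+07 = 0.0107
exp(-t/tau) = exp(-82.8 / 87.9) = 0.3899
epsilon = 0.0107 * (1 - 0.3899)
epsilon = 0.0065


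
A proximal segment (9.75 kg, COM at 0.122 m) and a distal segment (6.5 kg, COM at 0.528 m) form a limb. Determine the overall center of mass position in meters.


COM = (m1*x1 + m2*x2) / (m1 + m2)
COM = (9.75*0.122 + 6.5*0.528) / (9.75 + 6.5)
Numerator = 4.6215
Denominator = 16.2500
COM = 0.2844


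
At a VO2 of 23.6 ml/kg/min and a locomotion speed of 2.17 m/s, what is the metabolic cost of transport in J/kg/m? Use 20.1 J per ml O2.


Power per kg = VO2 * 20.1 / 60
Power per kg = 23.6 * 20.1 / 60 = 7.9060 W/kg
Cost = power_per_kg / speed
Cost = 7.9060 / 2.17
Cost = 3.6433


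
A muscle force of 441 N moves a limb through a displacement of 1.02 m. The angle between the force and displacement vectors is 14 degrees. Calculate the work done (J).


W = F * d * cos(theta)
theta = 14 deg = 0.2443 rad
cos(theta) = 0.9703
W = 441 * 1.02 * 0.9703
W = 436.4584


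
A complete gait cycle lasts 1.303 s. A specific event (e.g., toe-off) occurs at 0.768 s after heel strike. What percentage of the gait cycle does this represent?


pct = (event_time / cycle_time) * 100
pct = (0.768 / 1.303) * 100
ratio = 0.5894
pct = 58.9409


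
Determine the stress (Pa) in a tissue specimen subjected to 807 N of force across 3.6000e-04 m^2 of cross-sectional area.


stress = F / A
stress = 807 / 3.6000e-04
stress = 2.2417e+06


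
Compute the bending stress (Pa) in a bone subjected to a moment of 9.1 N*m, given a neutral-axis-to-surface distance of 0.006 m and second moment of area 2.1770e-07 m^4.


sigma = M * c / I
sigma = 9.1 * 0.006 / 2.1770e-07
M * c = 0.0546
sigma = 250803.8585


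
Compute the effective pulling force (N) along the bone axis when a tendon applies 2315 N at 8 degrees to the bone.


F_eff = F_tendon * cos(theta)
theta = 8 deg = 0.1396 rad
cos(theta) = 0.9903
F_eff = 2315 * 0.9903
F_eff = 2292.4706


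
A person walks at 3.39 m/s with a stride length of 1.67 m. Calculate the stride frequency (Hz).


f = v / stride_length
f = 3.39 / 1.67
f = 2.0299


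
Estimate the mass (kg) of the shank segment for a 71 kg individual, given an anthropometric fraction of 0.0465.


m_segment = body_mass * fraction
m_segment = 71 * 0.0465
m_segment = 3.3015


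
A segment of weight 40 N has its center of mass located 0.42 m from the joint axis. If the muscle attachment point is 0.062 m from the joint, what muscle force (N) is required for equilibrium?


F_muscle = W * d_load / d_muscle
F_muscle = 40 * 0.42 / 0.062
Numerator = 16.8000
F_muscle = 270.9677


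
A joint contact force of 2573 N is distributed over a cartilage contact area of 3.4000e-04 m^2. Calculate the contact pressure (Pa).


P = F / A
P = 2573 / 3.4000e-04
P = 7.5676e+06


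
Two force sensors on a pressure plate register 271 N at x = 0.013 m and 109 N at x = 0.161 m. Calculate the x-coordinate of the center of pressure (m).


COP_x = (F1*x1 + F2*x2) / (F1 + F2)
COP_x = (271*0.013 + 109*0.161) / (271 + 109)
Numerator = 21.0720
Denominator = 380
COP_x = 0.0555


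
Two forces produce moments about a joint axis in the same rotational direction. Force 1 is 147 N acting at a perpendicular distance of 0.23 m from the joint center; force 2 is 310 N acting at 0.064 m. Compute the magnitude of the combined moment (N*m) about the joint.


M = F1 * d1 + F2 * d2
M = 147 * 0.23 + 310 * 0.064
M = 33.8100 + 19.8400
M = 53.6500


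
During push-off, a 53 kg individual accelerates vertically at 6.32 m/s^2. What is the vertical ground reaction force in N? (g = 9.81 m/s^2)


GRF = m * (g + a)
GRF = 53 * (9.81 + 6.32)
GRF = 53 * 16.1300
GRF = 854.8900


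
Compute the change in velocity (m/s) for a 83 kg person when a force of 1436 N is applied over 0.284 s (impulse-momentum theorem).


J = F * dt = 1436 * 0.284 = 407.8240 N*s
delta_v = J / m
delta_v = 407.8240 / 83
delta_v = 4.9135


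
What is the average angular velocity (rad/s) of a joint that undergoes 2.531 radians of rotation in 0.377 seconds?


omega = delta_theta / delta_t
omega = 2.531 / 0.377
omega = 6.7135


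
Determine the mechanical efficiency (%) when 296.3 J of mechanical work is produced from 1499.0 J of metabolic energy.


eta = (W_mech / E_meta) * 100
eta = (296.3 / 1499.0) * 100
ratio = 0.1977
eta = 19.7665


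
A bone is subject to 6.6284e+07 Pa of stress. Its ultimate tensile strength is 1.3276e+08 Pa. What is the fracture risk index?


FRI = applied / ultimate
FRI = 6.6284e+07 / 1.3276e+08
FRI = 0.4993


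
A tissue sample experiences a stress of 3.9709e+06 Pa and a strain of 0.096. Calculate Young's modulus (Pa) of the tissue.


E = stress / strain
E = 3.9709e+06 / 0.096
E = 4.1364e+07


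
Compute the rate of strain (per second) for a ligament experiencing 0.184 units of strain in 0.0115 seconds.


strain_rate = delta_strain / delta_t
strain_rate = 0.184 / 0.0115
strain_rate = 16.0000


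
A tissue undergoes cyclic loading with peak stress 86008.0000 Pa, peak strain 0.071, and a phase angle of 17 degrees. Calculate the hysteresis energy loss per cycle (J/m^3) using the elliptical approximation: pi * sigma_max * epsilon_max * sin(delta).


E_loss = pi * sigma_max * epsilon_max * sin(delta)
delta = 17 deg = 0.2967 rad
sin(delta) = 0.2924
E_loss = pi * 86008.0000 * 0.071 * 0.2924
E_loss = 5608.9609


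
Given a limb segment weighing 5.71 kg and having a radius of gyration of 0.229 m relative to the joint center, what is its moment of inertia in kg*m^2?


I = m * k^2
I = 5.71 * 0.229^2
k^2 = 0.0524
I = 0.2994


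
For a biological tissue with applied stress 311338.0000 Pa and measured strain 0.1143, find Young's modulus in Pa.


E = stress / strain
E = 311338.0000 / 0.1143
E = 2.7239e+06


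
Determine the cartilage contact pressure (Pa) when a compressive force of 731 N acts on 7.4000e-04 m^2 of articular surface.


P = F / A
P = 731 / 7.4000e-04
P = 987837.8378


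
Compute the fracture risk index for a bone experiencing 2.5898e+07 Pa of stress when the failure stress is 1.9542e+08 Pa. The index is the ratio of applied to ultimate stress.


FRI = applied / ultimate
FRI = 2.5898e+07 / 1.9542e+08
FRI = 0.1325


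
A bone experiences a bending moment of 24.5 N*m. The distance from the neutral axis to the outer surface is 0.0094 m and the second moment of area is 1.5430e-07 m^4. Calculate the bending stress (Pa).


sigma = M * c / I
sigma = 24.5 * 0.0094 / 1.5430e-07
M * c = 0.2303
sigma = 1.4925e+06


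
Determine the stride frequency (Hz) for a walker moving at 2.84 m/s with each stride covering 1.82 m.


f = v / stride_length
f = 2.84 / 1.82
f = 1.5604


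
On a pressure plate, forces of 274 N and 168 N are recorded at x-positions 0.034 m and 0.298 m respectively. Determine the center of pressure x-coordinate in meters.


COP_x = (F1*x1 + F2*x2) / (F1 + F2)
COP_x = (274*0.034 + 168*0.298) / (274 + 168)
Numerator = 59.3800
Denominator = 442
COP_x = 0.1343


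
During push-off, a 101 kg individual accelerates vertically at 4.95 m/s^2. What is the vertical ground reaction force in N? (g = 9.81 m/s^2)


GRF = m * (g + a)
GRF = 101 * (9.81 + 4.95)
GRF = 101 * 14.7600
GRF = 1490.7600


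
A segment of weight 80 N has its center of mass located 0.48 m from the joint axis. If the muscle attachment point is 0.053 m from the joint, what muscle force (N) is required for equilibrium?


F_muscle = W * d_load / d_muscle
F_muscle = 80 * 0.48 / 0.053
Numerator = 38.4000
F_muscle = 724.5283


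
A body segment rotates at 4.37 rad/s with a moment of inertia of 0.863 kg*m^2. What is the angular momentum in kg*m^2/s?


L = I * omega
L = 0.863 * 4.37
L = 3.7713


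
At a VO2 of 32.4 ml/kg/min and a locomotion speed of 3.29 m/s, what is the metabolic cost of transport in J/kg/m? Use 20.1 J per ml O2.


Power per kg = VO2 * 20.1 / 60
Power per kg = 32.4 * 20.1 / 60 = 10.8540 W/kg
Cost = power_per_kg / speed
Cost = 10.8540 / 3.29
Cost = 3.2991


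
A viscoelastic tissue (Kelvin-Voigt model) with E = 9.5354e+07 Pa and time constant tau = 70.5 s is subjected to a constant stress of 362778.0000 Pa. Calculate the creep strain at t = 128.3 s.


epsilon(t) = (sigma/E) * (1 - exp(-t/tau))
sigma/E = 362778.0000 / 9.5354e+07 = 0.0038
exp(-t/tau) = exp(-128.3 / 70.5) = 0.1620
epsilon = 0.0038 * (1 - 0.1620)
epsilon = 0.0032


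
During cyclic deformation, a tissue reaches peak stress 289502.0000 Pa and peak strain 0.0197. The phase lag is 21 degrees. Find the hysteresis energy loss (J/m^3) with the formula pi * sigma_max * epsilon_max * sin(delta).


E_loss = pi * sigma_max * epsilon_max * sin(delta)
delta = 21 deg = 0.3665 rad
sin(delta) = 0.3584
E_loss = pi * 289502.0000 * 0.0197 * 0.3584
E_loss = 6420.9136


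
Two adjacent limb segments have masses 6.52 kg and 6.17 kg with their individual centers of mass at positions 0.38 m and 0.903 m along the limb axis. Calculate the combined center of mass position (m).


COM = (m1*x1 + m2*x2) / (m1 + m2)
COM = (6.52*0.38 + 6.17*0.903) / (6.52 + 6.17)
Numerator = 8.0491
Denominator = 12.6900
COM = 0.6343


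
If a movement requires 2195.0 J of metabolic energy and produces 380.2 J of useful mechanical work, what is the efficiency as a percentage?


eta = (W_mech / E_meta) * 100
eta = (380.2 / 2195.0) * 100
ratio = 0.1732
eta = 17.3212


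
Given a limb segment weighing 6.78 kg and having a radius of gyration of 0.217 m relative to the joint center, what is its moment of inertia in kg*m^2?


I = m * k^2
I = 6.78 * 0.217^2
k^2 = 0.0471
I = 0.3193


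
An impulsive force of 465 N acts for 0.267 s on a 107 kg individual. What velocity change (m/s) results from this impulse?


J = F * dt = 465 * 0.267 = 124.1550 N*s
delta_v = J / m
delta_v = 124.1550 / 107
delta_v = 1.1603


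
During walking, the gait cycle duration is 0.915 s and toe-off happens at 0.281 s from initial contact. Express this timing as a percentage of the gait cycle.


pct = (event_time / cycle_time) * 100
pct = (0.281 / 0.915) * 100
ratio = 0.3071
pct = 30.7104


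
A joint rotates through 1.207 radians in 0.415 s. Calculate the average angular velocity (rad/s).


omega = delta_theta / delta_t
omega = 1.207 / 0.415
omega = 2.9084


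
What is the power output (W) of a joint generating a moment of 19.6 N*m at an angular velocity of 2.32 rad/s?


P = M * omega
P = 19.6 * 2.32
P = 45.4720


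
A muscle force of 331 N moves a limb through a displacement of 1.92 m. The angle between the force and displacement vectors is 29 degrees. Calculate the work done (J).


W = F * d * cos(theta)
theta = 29 deg = 0.5061 rad
cos(theta) = 0.8746
W = 331 * 1.92 * 0.8746
W = 555.8383


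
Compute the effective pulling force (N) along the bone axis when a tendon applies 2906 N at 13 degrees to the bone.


F_eff = F_tendon * cos(theta)
theta = 13 deg = 0.2269 rad
cos(theta) = 0.9744
F_eff = 2906 * 0.9744
F_eff = 2831.5194


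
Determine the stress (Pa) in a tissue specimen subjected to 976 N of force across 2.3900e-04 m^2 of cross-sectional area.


stress = F / A
stress = 976 / 2.3900e-04
stress = 4.0837e+06


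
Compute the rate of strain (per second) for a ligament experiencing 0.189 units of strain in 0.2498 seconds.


strain_rate = delta_strain / delta_t
strain_rate = 0.189 / 0.2498
strain_rate = 0.7566


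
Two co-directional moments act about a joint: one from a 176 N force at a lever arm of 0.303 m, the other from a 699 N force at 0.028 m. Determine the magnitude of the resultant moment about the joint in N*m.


M = F1 * d1 + F2 * d2
M = 176 * 0.303 + 699 * 0.028
M = 53.3280 + 19.5720
M = 72.9000


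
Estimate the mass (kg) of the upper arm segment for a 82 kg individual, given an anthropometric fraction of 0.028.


m_segment = body_mass * fraction
m_segment = 82 * 0.028
m_segment = 2.2960


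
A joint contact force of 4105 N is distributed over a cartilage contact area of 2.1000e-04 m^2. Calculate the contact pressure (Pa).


P = F / A
P = 4105 / 2.1000e-04
P = 1.9548e+07


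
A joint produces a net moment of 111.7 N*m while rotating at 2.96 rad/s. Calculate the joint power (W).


P = M * omega
P = 111.7 * 2.96
P = 330.6320


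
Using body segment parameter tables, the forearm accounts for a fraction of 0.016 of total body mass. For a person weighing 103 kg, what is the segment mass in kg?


m_segment = body_mass * fraction
m_segment = 103 * 0.016
m_segment = 1.6480


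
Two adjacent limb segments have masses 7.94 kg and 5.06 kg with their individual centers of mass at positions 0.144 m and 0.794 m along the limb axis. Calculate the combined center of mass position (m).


COM = (m1*x1 + m2*x2) / (m1 + m2)
COM = (7.94*0.144 + 5.06*0.794) / (7.94 + 5.06)
Numerator = 5.1610
Denominator = 13.0000
COM = 0.3970


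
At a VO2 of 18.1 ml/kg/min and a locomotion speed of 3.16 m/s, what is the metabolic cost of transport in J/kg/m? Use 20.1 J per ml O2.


Power per kg = VO2 * 20.1 / 60
Power per kg = 18.1 * 20.1 / 60 = 6.0635 W/kg
Cost = power_per_kg / speed
Cost = 6.0635 / 3.16
Cost = 1.9188


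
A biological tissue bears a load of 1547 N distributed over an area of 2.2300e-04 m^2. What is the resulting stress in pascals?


stress = F / A
stress = 1547 / 2.2300e-04
stress = 6.9372e+06


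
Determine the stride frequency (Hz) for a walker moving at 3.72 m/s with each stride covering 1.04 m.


f = v / stride_length
f = 3.72 / 1.04
f = 3.5769


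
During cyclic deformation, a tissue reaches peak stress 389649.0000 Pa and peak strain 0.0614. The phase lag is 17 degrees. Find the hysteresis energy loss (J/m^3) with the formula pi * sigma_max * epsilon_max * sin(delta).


E_loss = pi * sigma_max * epsilon_max * sin(delta)
delta = 17 deg = 0.2967 rad
sin(delta) = 0.2924
E_loss = pi * 389649.0000 * 0.0614 * 0.2924
E_loss = 21974.9123


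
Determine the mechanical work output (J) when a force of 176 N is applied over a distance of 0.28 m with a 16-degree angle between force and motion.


W = F * d * cos(theta)
theta = 16 deg = 0.2793 rad
cos(theta) = 0.9613
W = 176 * 0.28 * 0.9613
W = 47.3710


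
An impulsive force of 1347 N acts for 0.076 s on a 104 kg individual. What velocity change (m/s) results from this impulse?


J = F * dt = 1347 * 0.076 = 102.3720 N*s
delta_v = J / m
delta_v = 102.3720 / 104
delta_v = 0.9843


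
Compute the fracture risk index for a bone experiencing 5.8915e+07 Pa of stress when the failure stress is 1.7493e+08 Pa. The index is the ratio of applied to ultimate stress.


FRI = applied / ultimate
FRI = 5.8915e+07 / 1.7493e+08
FRI = 0.3368


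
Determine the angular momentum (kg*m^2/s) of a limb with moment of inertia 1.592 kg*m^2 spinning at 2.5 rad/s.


L = I * omega
L = 1.592 * 2.5
L = 3.9800


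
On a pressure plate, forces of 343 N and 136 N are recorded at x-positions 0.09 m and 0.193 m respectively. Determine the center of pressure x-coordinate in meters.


COP_x = (F1*x1 + F2*x2) / (F1 + F2)
COP_x = (343*0.09 + 136*0.193) / (343 + 136)
Numerator = 57.1180
Denominator = 479
COP_x = 0.1192


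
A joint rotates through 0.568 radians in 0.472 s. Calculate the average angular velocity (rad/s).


omega = delta_theta / delta_t
omega = 0.568 / 0.472
omega = 1.2034


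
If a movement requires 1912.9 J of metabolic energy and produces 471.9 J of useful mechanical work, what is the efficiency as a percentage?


eta = (W_mech / E_meta) * 100
eta = (471.9 / 1912.9) * 100
ratio = 0.2467
eta = 24.6694


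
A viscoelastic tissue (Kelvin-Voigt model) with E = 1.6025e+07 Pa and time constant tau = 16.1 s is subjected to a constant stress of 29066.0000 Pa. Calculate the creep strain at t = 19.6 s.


epsilon(t) = (sigma/E) * (1 - exp(-t/tau))
sigma/E = 29066.0000 / 1.6025e+07 = 0.0018
exp(-t/tau) = exp(-19.6 / 16.1) = 0.2960
epsilon = 0.0018 * (1 - 0.2960)
epsilon = 0.0013


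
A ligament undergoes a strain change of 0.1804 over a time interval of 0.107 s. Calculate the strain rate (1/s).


strain_rate = delta_strain / delta_t
strain_rate = 0.1804 / 0.107
strain_rate = 1.6860


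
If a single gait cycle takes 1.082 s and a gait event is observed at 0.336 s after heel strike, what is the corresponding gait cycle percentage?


pct = (event_time / cycle_time) * 100
pct = (0.336 / 1.082) * 100
ratio = 0.3105
pct = 31.0536


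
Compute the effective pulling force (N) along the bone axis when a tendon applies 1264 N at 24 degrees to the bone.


F_eff = F_tendon * cos(theta)
theta = 24 deg = 0.4189 rad
cos(theta) = 0.9135
F_eff = 1264 * 0.9135
F_eff = 1154.7215


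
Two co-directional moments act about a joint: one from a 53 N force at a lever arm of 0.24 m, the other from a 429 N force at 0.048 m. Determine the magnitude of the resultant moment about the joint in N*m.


M = F1 * d1 + F2 * d2
M = 53 * 0.24 + 429 * 0.048
M = 12.7200 + 20.5920
M = 33.3120


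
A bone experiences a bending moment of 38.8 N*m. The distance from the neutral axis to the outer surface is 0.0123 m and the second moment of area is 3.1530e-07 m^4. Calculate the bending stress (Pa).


sigma = M * c / I
sigma = 38.8 * 0.0123 / 3.1530e-07
M * c = 0.4772
sigma = 1.5136e+06


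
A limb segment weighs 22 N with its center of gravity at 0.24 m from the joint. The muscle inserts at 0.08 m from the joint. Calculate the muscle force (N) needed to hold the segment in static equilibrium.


F_muscle = W * d_load / d_muscle
F_muscle = 22 * 0.24 / 0.08
Numerator = 5.2800
F_muscle = 66.0000


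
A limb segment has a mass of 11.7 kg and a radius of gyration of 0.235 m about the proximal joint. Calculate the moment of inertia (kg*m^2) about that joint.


I = m * k^2
I = 11.7 * 0.235^2
k^2 = 0.0552
I = 0.6461


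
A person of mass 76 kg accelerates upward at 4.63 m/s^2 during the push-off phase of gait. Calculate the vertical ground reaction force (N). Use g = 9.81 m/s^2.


GRF = m * (g + a)
GRF = 76 * (9.81 + 4.63)
GRF = 76 * 14.4400
GRF = 1097.4400


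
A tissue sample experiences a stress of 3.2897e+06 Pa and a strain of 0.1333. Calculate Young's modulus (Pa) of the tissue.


E = stress / strain
E = 3.2897e+06 / 0.1333
E = 2.4679e+07


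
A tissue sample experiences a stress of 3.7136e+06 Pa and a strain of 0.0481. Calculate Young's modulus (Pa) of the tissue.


E = stress / strain
E = 3.7136e+06 / 0.0481
E = 7.7206e+07


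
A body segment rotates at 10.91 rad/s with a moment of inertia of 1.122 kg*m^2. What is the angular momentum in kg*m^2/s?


L = I * omega
L = 1.122 * 10.91
L = 12.2410


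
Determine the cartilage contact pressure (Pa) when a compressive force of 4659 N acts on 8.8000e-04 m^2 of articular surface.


P = F / A
P = 4659 / 8.8000e-04
P = 5.2943e+06


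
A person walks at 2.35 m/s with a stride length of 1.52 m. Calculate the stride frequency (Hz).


f = v / stride_length
f = 2.35 / 1.52
f = 1.5461


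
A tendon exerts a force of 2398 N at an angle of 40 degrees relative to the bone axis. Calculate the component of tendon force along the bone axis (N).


F_eff = F_tendon * cos(theta)
theta = 40 deg = 0.6981 rad
cos(theta) = 0.7660
F_eff = 2398 * 0.7660
F_eff = 1836.9746


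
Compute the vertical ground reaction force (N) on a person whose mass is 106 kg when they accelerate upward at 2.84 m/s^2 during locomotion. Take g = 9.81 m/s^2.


GRF = m * (g + a)
GRF = 106 * (9.81 + 2.84)
GRF = 106 * 12.6500
GRF = 1340.9000


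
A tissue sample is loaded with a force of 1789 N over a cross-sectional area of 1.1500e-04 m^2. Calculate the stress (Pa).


stress = F / A
stress = 1789 / 1.1500e-04
stress = 1.5557e+07


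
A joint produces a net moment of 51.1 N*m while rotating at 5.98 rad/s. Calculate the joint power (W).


P = M * omega
P = 51.1 * 5.98
P = 305.5780


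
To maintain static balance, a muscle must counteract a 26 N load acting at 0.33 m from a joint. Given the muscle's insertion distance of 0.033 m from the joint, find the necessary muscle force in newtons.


F_muscle = W * d_load / d_muscle
F_muscle = 26 * 0.33 / 0.033
Numerator = 8.5800
F_muscle = 260.0000


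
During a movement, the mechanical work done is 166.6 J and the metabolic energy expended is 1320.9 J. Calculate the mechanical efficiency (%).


eta = (W_mech / E_meta) * 100
eta = (166.6 / 1320.9) * 100
ratio = 0.1261
eta = 12.6126


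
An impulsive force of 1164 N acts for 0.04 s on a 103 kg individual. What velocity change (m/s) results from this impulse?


J = F * dt = 1164 * 0.04 = 46.5600 N*s
delta_v = J / m
delta_v = 46.5600 / 103
delta_v = 0.4520


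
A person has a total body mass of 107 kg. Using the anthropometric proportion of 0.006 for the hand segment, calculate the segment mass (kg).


m_segment = body_mass * fraction
m_segment = 107 * 0.006
m_segment = 0.6420


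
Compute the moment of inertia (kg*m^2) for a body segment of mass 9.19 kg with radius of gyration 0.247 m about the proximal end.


I = m * k^2
I = 9.19 * 0.247^2
k^2 = 0.0610
I = 0.5607


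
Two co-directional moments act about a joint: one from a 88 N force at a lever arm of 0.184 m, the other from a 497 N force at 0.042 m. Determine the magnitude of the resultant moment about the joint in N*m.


M = F1 * d1 + F2 * d2
M = 88 * 0.184 + 497 * 0.042
M = 16.1920 + 20.8740
M = 37.0660


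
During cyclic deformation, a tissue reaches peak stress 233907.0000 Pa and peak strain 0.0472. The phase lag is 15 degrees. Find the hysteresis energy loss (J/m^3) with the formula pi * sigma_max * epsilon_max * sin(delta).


E_loss = pi * sigma_max * epsilon_max * sin(delta)
delta = 15 deg = 0.2618 rad
sin(delta) = 0.2588
E_loss = pi * 233907.0000 * 0.0472 * 0.2588
E_loss = 8977.0020


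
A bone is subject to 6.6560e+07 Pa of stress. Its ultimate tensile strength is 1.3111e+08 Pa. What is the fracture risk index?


FRI = applied / ultimate
FRI = 6.6560e+07 / 1.3111e+08
FRI = 0.5077


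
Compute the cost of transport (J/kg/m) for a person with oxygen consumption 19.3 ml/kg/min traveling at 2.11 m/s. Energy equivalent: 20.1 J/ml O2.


Power per kg = VO2 * 20.1 / 60
Power per kg = 19.3 * 20.1 / 60 = 6.4655 W/kg
Cost = power_per_kg / speed
Cost = 6.4655 / 2.11
Cost = 3.0642


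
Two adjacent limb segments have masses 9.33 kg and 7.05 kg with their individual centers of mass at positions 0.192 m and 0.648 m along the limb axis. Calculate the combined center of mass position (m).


COM = (m1*x1 + m2*x2) / (m1 + m2)
COM = (9.33*0.192 + 7.05*0.648) / (9.33 + 7.05)
Numerator = 6.3598
Denominator = 16.3800
COM = 0.3883


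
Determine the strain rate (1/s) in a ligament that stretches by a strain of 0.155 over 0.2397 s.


strain_rate = delta_strain / delta_t
strain_rate = 0.155 / 0.2397
strain_rate = 0.6466


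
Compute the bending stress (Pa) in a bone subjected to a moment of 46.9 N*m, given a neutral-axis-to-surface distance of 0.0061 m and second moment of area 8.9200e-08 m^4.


sigma = M * c / I
sigma = 46.9 * 0.0061 / 8.9200e-08
M * c = 0.2861
sigma = 3.2073e+06


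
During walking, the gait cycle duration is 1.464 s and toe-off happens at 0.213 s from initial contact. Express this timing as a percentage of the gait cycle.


pct = (event_time / cycle_time) * 100
pct = (0.213 / 1.464) * 100
ratio = 0.1455
pct = 14.5492


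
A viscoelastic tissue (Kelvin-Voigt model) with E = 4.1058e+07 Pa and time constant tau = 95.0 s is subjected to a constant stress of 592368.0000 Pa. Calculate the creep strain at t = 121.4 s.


epsilon(t) = (sigma/E) * (1 - exp(-t/tau))
sigma/E = 592368.0000 / 4.1058e+07 = 0.0144
exp(-t/tau) = exp(-121.4 / 95.0) = 0.2786
epsilon = 0.0144 * (1 - 0.2786)
epsilon = 0.0104


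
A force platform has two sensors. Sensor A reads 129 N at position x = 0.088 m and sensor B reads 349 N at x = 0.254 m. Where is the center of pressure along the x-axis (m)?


COP_x = (F1*x1 + F2*x2) / (F1 + F2)
COP_x = (129*0.088 + 349*0.254) / (129 + 349)
Numerator = 99.9980
Denominator = 478
COP_x = 0.2092


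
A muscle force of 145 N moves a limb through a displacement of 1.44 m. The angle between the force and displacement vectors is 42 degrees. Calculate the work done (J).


W = F * d * cos(theta)
theta = 42 deg = 0.7330 rad
cos(theta) = 0.7431
W = 145 * 1.44 * 0.7431
W = 155.1686


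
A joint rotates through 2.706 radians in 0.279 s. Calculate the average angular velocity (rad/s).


omega = delta_theta / delta_t
omega = 2.706 / 0.279
omega = 9.6989


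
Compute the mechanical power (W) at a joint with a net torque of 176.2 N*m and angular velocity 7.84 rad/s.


P = M * omega
P = 176.2 * 7.84
P = 1381.4080


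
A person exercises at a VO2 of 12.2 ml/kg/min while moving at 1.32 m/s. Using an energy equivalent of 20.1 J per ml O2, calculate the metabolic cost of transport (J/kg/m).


Power per kg = VO2 * 20.1 / 60
Power per kg = 12.2 * 20.1 / 60 = 4.0870 W/kg
Cost = power_per_kg / speed
Cost = 4.0870 / 1.32
Cost = 3.0962


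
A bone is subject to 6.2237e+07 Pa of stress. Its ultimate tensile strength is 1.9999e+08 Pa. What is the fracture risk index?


FRI = applied / ultimate
FRI = 6.2237e+07 / 1.9999e+08
FRI = 0.3112


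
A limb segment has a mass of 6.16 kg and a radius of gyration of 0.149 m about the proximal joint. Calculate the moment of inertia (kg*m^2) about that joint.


I = m * k^2
I = 6.16 * 0.149^2
k^2 = 0.0222
I = 0.1368


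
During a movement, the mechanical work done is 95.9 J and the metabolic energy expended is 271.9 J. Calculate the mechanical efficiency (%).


eta = (W_mech / E_meta) * 100
eta = (95.9 / 271.9) * 100
ratio = 0.3527
eta = 35.2703


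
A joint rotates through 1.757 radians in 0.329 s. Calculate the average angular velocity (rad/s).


omega = delta_theta / delta_t
omega = 1.757 / 0.329
omega = 5.3404


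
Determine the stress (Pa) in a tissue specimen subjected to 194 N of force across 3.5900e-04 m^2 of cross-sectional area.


stress = F / A
stress = 194 / 3.5900e-04
stress = 540389.9721


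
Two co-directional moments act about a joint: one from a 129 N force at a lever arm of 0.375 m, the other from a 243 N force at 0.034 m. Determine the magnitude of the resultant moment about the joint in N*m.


M = F1 * d1 + F2 * d2
M = 129 * 0.375 + 243 * 0.034
M = 48.3750 + 8.2620
M = 56.6370


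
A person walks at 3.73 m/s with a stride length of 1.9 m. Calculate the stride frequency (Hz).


f = v / stride_length
f = 3.73 / 1.9
f = 1.9632


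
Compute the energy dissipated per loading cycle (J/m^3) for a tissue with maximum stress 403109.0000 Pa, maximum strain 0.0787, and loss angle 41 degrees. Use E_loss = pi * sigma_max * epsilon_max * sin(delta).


E_loss = pi * sigma_max * epsilon_max * sin(delta)
delta = 41 deg = 0.7156 rad
sin(delta) = 0.6561
E_loss = pi * 403109.0000 * 0.0787 * 0.6561
E_loss = 65386.7899


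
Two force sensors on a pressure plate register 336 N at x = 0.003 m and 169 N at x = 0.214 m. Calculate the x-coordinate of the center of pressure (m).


COP_x = (F1*x1 + F2*x2) / (F1 + F2)
COP_x = (336*0.003 + 169*0.214) / (336 + 169)
Numerator = 37.1740
Denominator = 505
COP_x = 0.0736


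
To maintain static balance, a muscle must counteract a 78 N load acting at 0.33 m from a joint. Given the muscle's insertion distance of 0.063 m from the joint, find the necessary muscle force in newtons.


F_muscle = W * d_load / d_muscle
F_muscle = 78 * 0.33 / 0.063
Numerator = 25.7400
F_muscle = 408.5714


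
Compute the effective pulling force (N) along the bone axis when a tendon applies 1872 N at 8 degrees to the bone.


F_eff = F_tendon * cos(theta)
theta = 8 deg = 0.1396 rad
cos(theta) = 0.9903
F_eff = 1872 * 0.9903
F_eff = 1853.7818


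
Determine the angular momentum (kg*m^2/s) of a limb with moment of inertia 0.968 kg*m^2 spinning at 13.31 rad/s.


L = I * omega
L = 0.968 * 13.31
L = 12.8841


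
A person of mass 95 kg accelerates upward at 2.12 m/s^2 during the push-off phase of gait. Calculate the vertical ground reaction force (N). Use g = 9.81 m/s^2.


GRF = m * (g + a)
GRF = 95 * (9.81 + 2.12)
GRF = 95 * 11.9300
GRF = 1133.3500


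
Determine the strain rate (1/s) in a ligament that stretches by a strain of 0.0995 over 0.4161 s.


strain_rate = delta_strain / delta_t
strain_rate = 0.0995 / 0.4161
strain_rate = 0.2391


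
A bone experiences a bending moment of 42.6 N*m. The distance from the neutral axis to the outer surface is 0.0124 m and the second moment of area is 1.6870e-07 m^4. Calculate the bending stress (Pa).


sigma = M * c / I
sigma = 42.6 * 0.0124 / 1.6870e-07
M * c = 0.5282
sigma = 3.1312e+06
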